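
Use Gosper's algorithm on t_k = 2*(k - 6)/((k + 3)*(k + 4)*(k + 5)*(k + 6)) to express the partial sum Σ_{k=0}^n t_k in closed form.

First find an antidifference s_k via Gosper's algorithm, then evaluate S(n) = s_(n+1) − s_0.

t_(k+1)/t_k = (k - 5)*(k + 3)/((k - 6)*(k + 7)).
Normal form (A,B,C) = (k + 3, k + 7, k - 6).
Need (k + 3)·f(k+1) − (k + 6)·f(k) = k - 6.
From deg A=1, deg B=1, deg C=1: d=3.
Solve for f: f(k) = -k*(k**2 + 12*k + 67)/40 (degree 3 ≤ 3).
Then R = B(k−1)f/C = -k*(k + 6)*(k**2 + 12*k + 67)/(40*(k - 6)), so s_k = R(k)·t_k = k*(-k**2 - 12*k - 67)/(20*(k + 3)*(k + 4)*(k + 5)).
Check: Δs_k = 2*(k - 6)/(k**4 + 18*k**3 + 119*k**2 + 342*k + 360). ✓
Evaluate: s_(n+1) = (-n**3 - 15*n**2 - 94*n - 80)/(20*(n**3 + 15*n**2 + 74*n + 120)); subtract s_(0) = 0 ⇒ S(n) = (-n**3 - 15*n**2 - 94*n - 80)/(20*(n**3 + 15*n**2 + 74*n + 120)).

S(n) = (-n**3 - 15*n**2 - 94*n - 80)/(20*(n**3 + 15*n**2 + 74*n + 120))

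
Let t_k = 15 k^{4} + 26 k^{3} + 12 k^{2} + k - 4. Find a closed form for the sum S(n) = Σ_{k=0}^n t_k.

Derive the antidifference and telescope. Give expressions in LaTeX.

Ratio r(k) = (15*k**4 + 86*k**3 + 180*k**2 + 163*k + 50)/(15*k**4 + 26*k**3 + 12*k**2 + k - 4).
Gosper form: A/B · C(k+1)/C(k) with A=1, B=1, C=k**4 + 26*k**3/15 + 4*k**2/5 + k/15 - 4/15.
Solve (1)·f(k+1) − (1)·f(k) = k**4 + 26*k**3/15 + 4*k**2/5 + k/15 - 4/15.
Degrees (0,0,4) ⇒ d ≤ 5.
A polynomial solution: f(k) = k*(3*k**4 - k**3 - 4*k**2 + k - 3)/15.
Then R = B(k−1)f/C = k*(3*k**4 - k**3 - 4*k**2 + k - 3)/(15*k**4 + 26*k**3 + 12*k**2 + k - 4), so s_k = R(k)·t_k = k*(3*k**4 - k**3 - 4*k**2 + k - 3).
s_(k+1) − s_k = 15*k**4 + 26*k**3 + 12*k**2 + k - 4 = t_k.
s_(n+1) = 3*n**5 + 14*n**4 + 22*n**3 + 13*n**2 - 2*n - 4 and s_(0) = 0, so S(n) = 3*n**5 + 14*n**4 + 22*n**3 + 13*n**2 - 2*n - 4.

S(n) = 3 n^{5} + 14 n^{4} + 22 n^{3} + 13 n^{2} - 2 n - 4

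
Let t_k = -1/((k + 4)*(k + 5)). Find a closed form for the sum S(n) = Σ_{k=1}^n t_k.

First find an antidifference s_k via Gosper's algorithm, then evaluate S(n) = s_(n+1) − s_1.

S(n) = -n/(5*n + 25)

The ratio is (k + 4)/(k + 6).
Gosper form: A/B · C(k+1)/C(k) with A=k + 4, B=k + 6, C=1.
Set up (k + 4)·f(k+1) − (k + 5)·f(k) − (1) = 0.
From deg A=1, deg B=1, deg C=0: d=1.
Coefficient equations give f(k) = k/4.
Get s_k = R·t_k = -k/(4*k + 16) with R(k) = B(k−1)f(k)/C(k) = k*(k + 5)/4.
Check: Δs_k = -1/(k**2 + 9*k + 20). ✓
Telescope: S(n) = s_(n+1) − s_(1) = (-n - 1)/(4*(n + 5)) − (-1/20) = -n/(5*n + 25).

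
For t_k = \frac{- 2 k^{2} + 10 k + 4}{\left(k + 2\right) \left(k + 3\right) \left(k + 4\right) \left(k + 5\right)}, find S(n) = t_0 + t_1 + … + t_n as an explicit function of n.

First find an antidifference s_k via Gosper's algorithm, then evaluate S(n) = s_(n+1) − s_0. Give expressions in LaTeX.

t_(k+1)/t_k = (k**3 - k**2 - 12*k - 12)/(k**3 + k**2 - 32*k - 12).
Normal form (A,B,C) = (k + 2, k + 6, k**2 - 5*k - 2).
f must satisfy (k + 2)·f(k+1) − (k + 5)·f(k) = k**2 - 5*k - 2.
Degrees (1,1,2) ⇒ d ≤ 3.
A polynomial solution: f(k) = -k**2.
Certificate R = B(k−1)f/C = -k**2*(k + 5)/(k**2 - 5*k - 2) gives s_k = 2*k**2/((k + 2)*(k + 3)*(k + 4)).
Δs = 2*(-k**2 + 5*k + 2)/(k**4 + 14*k**3 + 71*k**2 + 154*k + 120), as required.
s_(n+1) = 2*(n**2 + 2*n + 1)/(n**3 + 12*n**2 + 47*n + 60) and s_(0) = 0, so S(n) = 2*(n**2 + 2*n + 1)/(n**3 + 12*n**2 + 47*n + 60).

S(n) = \frac{2 \left(n^{2} + 2 n + 1\right)}{n^{3} + 12 n^{2} + 47 n + 60}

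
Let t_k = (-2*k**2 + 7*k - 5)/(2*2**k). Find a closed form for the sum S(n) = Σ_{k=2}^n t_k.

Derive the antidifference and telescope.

Ratio r(k) = k*(2*k - 3)/(2*(2*k**2 - 7*k + 5)).
A = 1/2, B = 1, C = k**2 - 7*k/2 + 5/2.
f must satisfy (1/2)·f(k+1) − (1)·f(k) = k**2 - 7*k/2 + 5/2.
From deg A=0, deg B=0, deg C=2: d=2.
Coefficient equations give f(k) = -2*k**2 + 3*k - 4.
Get s_k = R·t_k = (2*k**2 - 3*k + 4)/2**k with R(k) = B(k−1)f(k)/C(k) = -2*(2*k**2 - 3*k + 4)/((k - 1)*(2*k - 5)).
Check: Δs_k = (-2*k**2 + 7*k - 5)/(2*2**k). ✓
Telescope: S(n) = s_(n+1) − s_(2) = 2**(-n - 1)*(2*n**2 + n + 3) − (3/2) = 2**(-n - 1)*(-3*2**n + 2*n**2 + n + 3).

S(n) = 2**(-n - 1)*(-3*2**n + 2*n**2 + n + 3)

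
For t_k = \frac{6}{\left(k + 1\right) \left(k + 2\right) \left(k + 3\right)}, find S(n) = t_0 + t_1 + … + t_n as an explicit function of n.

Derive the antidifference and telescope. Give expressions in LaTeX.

Ratio r(k) = (k + 1)/(k + 4).
Normal form (A,B,C) = (k + 1, k + 4, 1).
Need (k + 1)·f(k+1) − (k + 3)·f(k) = 1.
d = 2 from the (1,1,0) case.
A polynomial solution: f(k) = k*(k + 3)/4.
So s_k = (B(k−1)f/C)·t_k = (k*(k + 3)**2/4)·t_k = 3*k*(k + 3)/(2*(k + 1)*(k + 2)).
Δs = 6/(k**3 + 6*k**2 + 11*k + 6), as required.
Σ_(k=0)^n t_k = s_(n+1) − s_(0) = (3*(n**2 + 5*n + 4)/(2*(n**2 + 5*n + 6))) − (0), i.e. 3*(n**2 + 5*n + 4)/(2*(n**2 + 5*n + 6)).

S(n) = \frac{3 \left(n^{2} + 5 n + 4\right)}{2 \left(n^{2} + 5 n + 6\right)}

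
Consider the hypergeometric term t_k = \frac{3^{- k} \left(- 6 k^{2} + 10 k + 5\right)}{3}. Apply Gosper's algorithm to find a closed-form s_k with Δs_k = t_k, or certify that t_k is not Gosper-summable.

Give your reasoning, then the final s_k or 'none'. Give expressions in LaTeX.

Compute t_(k+1)/t_k: get (6*k**2 + 2*k - 9)/(3*(6*k**2 - 10*k - 5)).
A = 1/3, B = 1, C = k**2 - 5*k/3 - 5/6.
Need (1/3)·f(k+1) − (1)·f(k) = k**2 - 5*k/3 - 5/6.
d = 2 from the (0,0,2) case.
Solve for f: f(k) = -(3*k**2 - 2*k - 2)/2 (degree 2 ≤ 2).
So s_k = (B(k−1)f/C)·t_k = (-3*(3*k**2 - 2*k - 2)/(6*k**2 - 10*k - 5))·t_k = (3*k**2 - 2*k - 2)/3**k.
s_(k+1) − s_k = (-6*k**2 + 10*k + 5)/(3*3**k) = t_k.

s_k = 3^{- k} \left(3 k^{2} - 2 k - 2\right)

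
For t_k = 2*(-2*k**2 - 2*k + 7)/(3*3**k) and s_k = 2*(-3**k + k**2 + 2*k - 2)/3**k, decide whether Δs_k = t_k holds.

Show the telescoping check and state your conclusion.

s_(k+1) = 2*(-3*3**k + 2*k + (k + 1)**2)/(3*3**k)
s_(k+1) − s_k = 2*(-2*k**2 - 2*k + 7)/(3*3**k)
(s_(k+1) − s_k) − t_k = 0

valid; difference matches t_k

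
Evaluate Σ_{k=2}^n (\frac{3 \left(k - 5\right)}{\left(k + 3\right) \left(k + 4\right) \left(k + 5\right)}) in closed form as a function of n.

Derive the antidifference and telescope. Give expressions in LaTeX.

S(n) = \frac{n^{2} - 21 n + 20}{10 \left(n^{2} + 9 n + 20\right)}

Ratio r(k) = (k - 4)*(k + 3)/((k - 5)*(k + 6)).
A = k + 3, B = k + 6, C = k - 5.
Solve (k + 3)·f(k+1) − (k + 5)·f(k) = k - 5.
From deg A=1, deg B=1, deg C=1: d=2.
Coefficient equations give f(k) = -k*(k + 19)/12.
R(k) = B(k−1)·f(k)/C(k) = -k*(k + 5)*(k + 19)/(12*(k - 5)); s_k = R·t_k = k*(-k - 19)/(4*(k + 3)*(k + 4)).
Δs = 3*(k - 5)/(k**3 + 12*k**2 + 47*k + 60), as required.
s_(n+1) = (-n**2 - 21*n - 20)/(4*(n**2 + 9*n + 20)) and s_(2) = -7/20, so S(n) = (n**2 - 21*n + 20)/(10*(n**2 + 9*n + 20)).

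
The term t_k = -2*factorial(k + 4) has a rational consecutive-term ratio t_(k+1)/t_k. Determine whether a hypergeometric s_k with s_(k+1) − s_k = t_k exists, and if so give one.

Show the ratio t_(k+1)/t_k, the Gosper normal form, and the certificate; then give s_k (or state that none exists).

none — t_k is not Gosper-summable

t_(k+1)/t_k = k + 5.
A = k + 5, B = 1, C = 1.
Set up (k + 5)·f(k+1) − (1)·f(k) − (1) = 0.
deg f ≤ -1 (via 1,0,0).
deg f ≤ -1 is impossible — no certificate.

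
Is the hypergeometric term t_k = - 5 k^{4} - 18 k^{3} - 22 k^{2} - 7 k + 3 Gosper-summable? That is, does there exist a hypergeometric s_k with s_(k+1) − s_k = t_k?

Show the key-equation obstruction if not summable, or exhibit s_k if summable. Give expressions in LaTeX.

Compute t_(k+1)/t_k: get (5*k**4 + 38*k**3 + 106*k**2 + 125*k + 49)/(5*k**4 + 18*k**3 + 22*k**2 + 7*k - 3).
Normal form (A,B,C) = (1, 1, k**4 + 18*k**3/5 + 22*k**2/5 + 7*k/5 - 3/5).
Need (1)·f(k+1) − (1)·f(k) = k**4 + 18*k**3/5 + 22*k**2/5 + 7*k/5 - 3/5.
From deg A=0, deg B=0, deg C=4: d=5.
A polynomial solution: f(k) = k*(k**4 + 2*k**3 - 3*k - 3)/5.
Then R = B(k−1)f/C = k*(k**4 + 2*k**3 - 3*k - 3)/(5*k**4 + 18*k**3 + 22*k**2 + 7*k - 3), so s_k = R(k)·t_k = k*(-k**4 - 2*k**3 + 3*k + 3).
Verify: -5*k**4 - 18*k**3 - 22*k**2 - 7*k + 3 matches t_k.

Yes. s_k = k \left(- k^{4} - 2 k^{3} + 3 k + 3\right).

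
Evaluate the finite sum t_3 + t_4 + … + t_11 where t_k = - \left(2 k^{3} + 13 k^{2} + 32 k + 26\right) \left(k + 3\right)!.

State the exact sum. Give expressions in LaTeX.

Σ = -426301843947120

The ratio is (2*k**4 + 27*k**3 + 140*k**2 + 329*k + 292)/(2*k**3 + 13*k**2 + 32*k + 26).
So A=k + 4 and B=1, with C=k**3 + 13*k**2/2 + 16*k + 13.
Set up (k + 4)·f(k+1) − (1)·f(k) − (k**3 + 13*k**2/2 + 16*k + 13) = 0.
Degrees (1,0,3) ⇒ d ≤ 2.
Match coefficients ⇒ f(k) = (2*k**2 + 3*k + 2)/2.
R(k) = B(k−1)·f(k)/C(k) = (2*k**2 + 3*k + 2)/(2*k**3 + 13*k**2 + 32*k + 26); s_k = R·t_k = -(2*k**2 + 3*k + 2)*factorial(k + 3).
Verify: -(2*k**3 + 13*k**2 + 32*k + 26)*factorial(k + 3) matches t_k.
Telescoping: Σ = s_(12) − s_(3) = -426301843968000 − (-20880) = -426301843947120.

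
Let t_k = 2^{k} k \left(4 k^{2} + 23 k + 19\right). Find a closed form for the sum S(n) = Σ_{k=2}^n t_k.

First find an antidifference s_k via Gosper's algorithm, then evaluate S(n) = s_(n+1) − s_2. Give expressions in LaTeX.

S(n) = 8 \cdot 2^{n} n^{3} + 22 \cdot 2^{n} n^{2} + 18 \cdot 2^{n} n - 4 \cdot 2^{n} - 88

The ratio is 2*(4*k**2 + 31*k + 46)/(k*(4*k + 19)).
Take A(k)=2, B(k)=1, C(k)=k**3 + 23*k**2/4 + 19*k/4.
f must satisfy (2)·f(k+1) − (1)·f(k) = k**3 + 23*k**2/4 + 19*k/4.
d = 3 from the (0,0,3) case.
Match coefficients ⇒ f(k) = (4*k**3 - k**2 - k - 4)/4.
So s_k = (B(k−1)f/C)·t_k = ((4*k**3 - k**2 - k - 4)/(k*(k + 1)*(4*k + 19)))·t_k = 2**k*(4*k**3 - k**2 - k - 4).
Check: Δs_k = 2**k*k*(4*k**2 + 23*k + 19). ✓
Σ_(k=2)^n t_k = s_(n+1) − s_(2) = (2**(n + 1)*(4*n**3 + 11*n**2 + 9*n - 2)) − (88), i.e. 8*2**n*n**3 + 22*2**n*n**2 + 18*2**n*n - 4*2**n - 88.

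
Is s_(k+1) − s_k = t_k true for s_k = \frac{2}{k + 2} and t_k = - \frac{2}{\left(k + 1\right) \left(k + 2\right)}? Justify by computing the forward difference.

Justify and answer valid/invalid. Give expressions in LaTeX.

s_(k+1) = 2/(k + 3)
s_(k+1) − s_k = -2/((k + 2)*(k + 3))
(s_(k+1) − s_k) − t_k = 4/(k**3 + 6*k**2 + 11*k + 6)

Invalid: residual \frac{4}{k^{3} + 6 k^{2} + 11 k + 6} ≠ 0.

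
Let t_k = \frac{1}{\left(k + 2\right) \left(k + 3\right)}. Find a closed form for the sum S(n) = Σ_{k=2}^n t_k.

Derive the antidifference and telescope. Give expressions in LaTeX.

r(k) = (k + 2)/(k + 4) after simplifying.
So A=k + 2 and B=k + 4, with C=1.
Solve (k + 2)·f(k+1) − (k + 3)·f(k) = 1.
deg f ≤ 1 (via 1,1,0).
Solving with deg f ≤ 1: f(k) = k/2.
So s_k = (B(k−1)f/C)·t_k = (k*(k + 3)/2)·t_k = k/(2*(k + 2)).
s_(k+1) − s_k = 1/(k**2 + 5*k + 6) = t_k.
s_(n+1) = (n + 1)/(2*(n + 3)) and s_(2) = 1/4, so S(n) = (n - 1)/(4*(n + 3)).

S(n) = \frac{n - 1}{4 \left(n + 3\right)}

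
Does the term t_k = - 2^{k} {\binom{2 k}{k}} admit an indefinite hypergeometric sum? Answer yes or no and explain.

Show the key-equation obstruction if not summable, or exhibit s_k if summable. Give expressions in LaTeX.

No — t_k has no hypergeometric antidifference.

Compute t_(k+1)/t_k: get 4*(2*k + 1)/(k + 1).
Factor: A=8*k + 4; B=k + 1; C=1.
Set up (8*k + 4)·f(k+1) − (k)·f(k) − (1) = 0.
Bound: deg f ≤ -1.
Bound -1 < 0, so the key equation has no polynomial solution.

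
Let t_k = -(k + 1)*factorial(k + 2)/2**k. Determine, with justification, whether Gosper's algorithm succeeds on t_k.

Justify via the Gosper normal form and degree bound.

Yes. s_k = -2**(1 - k)*factorial(k + 2).

r(k) = (k + 2)*(k + 3)/(2*(k + 1)) after simplifying.
Normal form (A,B,C) = (k/2 + 3/2, 1, k + 1).
Solve (k/2 + 3/2)·f(k+1) − (1)·f(k) = k + 1.
deg f ≤ 0 (via 1,0,1).
Coefficient equations give f(k) = 2.
Then R = B(k−1)f/C = 2/(k + 1), so s_k = R(k)·t_k = -2**(1 - k)*factorial(k + 2).
Verify: -(k + 1)*factorial(k + 2)/2**k matches t_k.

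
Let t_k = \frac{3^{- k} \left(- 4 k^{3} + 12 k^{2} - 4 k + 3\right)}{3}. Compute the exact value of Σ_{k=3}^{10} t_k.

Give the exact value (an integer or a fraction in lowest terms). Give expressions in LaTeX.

The ratio is (4*k**3 - 8*k - 7)/(3*(4*k**3 - 12*k**2 + 4*k - 3)).
Factor: A=1/3; B=1; C=k**3 - 3*k**2 + k - 3/4.
f must satisfy (1/3)·f(k+1) − (1)·f(k) = k**3 - 3*k**2 + k - 3/4.
Bound: deg f ≤ 3.
Match coefficients ⇒ f(k) = -3*(k - 1)*(2*k**2 - k + 1)/4.
Get s_k = R·t_k = (2*k**3 - 3*k**2 + 2*k - 1)/3**k with R(k) = B(k−1)f(k)/C(k) = -3*(k - 1)*(2*k**2 - k + 1)/(4*k**3 - 12*k**2 + 4*k - 3).
Δs = (-4*k**3 + 12*k**2 - 4*k + 3)/(3*3**k), as required.
Evaluate s at k=11 and k=3: 2320/177147 and 32/27; difference -207632/177147.

Σ = -207632/177147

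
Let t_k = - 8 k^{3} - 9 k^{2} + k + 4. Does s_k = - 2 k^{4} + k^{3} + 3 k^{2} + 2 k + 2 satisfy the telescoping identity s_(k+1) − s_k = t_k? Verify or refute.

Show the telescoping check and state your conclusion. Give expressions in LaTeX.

s_(k+1) = -2*k**4 - 7*k**3 - 6*k**2 + 3*k + 6
s_(k+1) − s_k = -8*k**3 - 9*k**2 + k + 4
(s_(k+1) − s_k) − t_k = 0

valid (s_(k+1) − s_k reduces to t_k)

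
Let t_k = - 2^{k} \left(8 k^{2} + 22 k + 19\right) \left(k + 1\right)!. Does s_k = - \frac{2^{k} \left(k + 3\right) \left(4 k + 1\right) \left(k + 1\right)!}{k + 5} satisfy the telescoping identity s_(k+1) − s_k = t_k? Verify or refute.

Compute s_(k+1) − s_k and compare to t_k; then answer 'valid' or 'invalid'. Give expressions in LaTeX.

s_(k+1) = -2**(k + 1)*(k + 4)*(4*k + 5)*factorial(k + 2)/(k + 6)
s_(k+1) − s_k = -2**k*(8*k**4 + 94*k**3 + 377*k**2 + 619*k + 382)*factorial(k + 1)/((k + 5)*(k + 6))
(s_(k+1) − s_k) − t_k = 2**(k + 1)*(8*k**3 + 62*k**2 + 125*k + 94)*factorial(k + 1)/((k + 5)*(k + 6))

Invalid: residual \frac{2^{k + 1} \left(8 k^{3} + 62 k^{2} + 125 k + 94\right) \left(k + 1\right)!}{\left(k + 5\right) \left(k + 6\right)} ≠ 0.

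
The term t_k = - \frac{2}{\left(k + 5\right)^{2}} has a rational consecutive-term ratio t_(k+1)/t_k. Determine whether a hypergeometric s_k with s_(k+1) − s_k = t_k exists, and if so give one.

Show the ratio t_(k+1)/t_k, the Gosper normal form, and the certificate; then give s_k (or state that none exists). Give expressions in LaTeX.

no hypergeometric antidifference exists

Step 1: r(k) = (k + 5)**2/(k + 6)**2.
Take A(k)=k**2 + 10*k + 25, B(k)=k**2 + 12*k + 36, C(k)=1.
Set up (k**2 + 10*k + 25)·f(k+1) − (k**2 + 10*k + 25)·f(k) − (1) = 0.
deg f ≤ 0 (via 2,2,0).
f = c0 ⇒ A·f(k+1) − B(k−1)·f(k) − C = -1. The system {-1 = 0} is inconsistent; no antidifference.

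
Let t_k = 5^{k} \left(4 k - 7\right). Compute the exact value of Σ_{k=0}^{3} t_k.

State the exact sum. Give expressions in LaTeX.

Σ = 628

The ratio is 5*(4*k - 3)/(4*k - 7).
Gosper form: A/B · C(k+1)/C(k) with A=5, B=1, C=k - 7/4.
Need (5)·f(k+1) − (1)·f(k) = k - 7/4.
deg f ≤ 1 (via 0,0,1).
Coefficient equations give f(k) = (k - 3)/4.
Certificate R = B(k−1)f/C = (k - 3)/(4*k - 7) gives s_k = 5**k*(k - 3).
Verify: 5**k*(4*k - 7) matches t_k.
Evaluate s at k=4 and k=0: 625 and -3; difference 628.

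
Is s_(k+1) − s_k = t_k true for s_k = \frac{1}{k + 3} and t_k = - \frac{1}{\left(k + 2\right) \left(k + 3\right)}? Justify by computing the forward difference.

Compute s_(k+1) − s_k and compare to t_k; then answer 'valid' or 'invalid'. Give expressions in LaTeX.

Invalid: residual \frac{2}{k^{3} + 9 k^{2} + 26 k + 24} ≠ 0.

s_(k+1) = 1/(k + 4)
s_(k+1) − s_k = -1/((k + 3)*(k + 4))
(s_(k+1) − s_k) − t_k = 2/(k**3 + 9*k**2 + 26*k + 24)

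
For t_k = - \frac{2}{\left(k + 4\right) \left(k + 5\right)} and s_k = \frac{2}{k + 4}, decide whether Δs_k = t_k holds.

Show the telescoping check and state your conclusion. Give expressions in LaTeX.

valid; difference matches t_k

s_(k+1) = 2/(k + 5)
s_(k+1) − s_k = -2/((k + 4)*(k + 5))
(s_(k+1) − s_k) − t_k = 0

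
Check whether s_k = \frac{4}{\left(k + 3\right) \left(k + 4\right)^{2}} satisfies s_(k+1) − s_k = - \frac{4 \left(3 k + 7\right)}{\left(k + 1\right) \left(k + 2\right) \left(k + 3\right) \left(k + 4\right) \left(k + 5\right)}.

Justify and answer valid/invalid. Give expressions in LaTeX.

s_(k+1) = 4/((k + 4)*(k + 5)**2)
s_(k+1) − s_k = 4*(-3*k - 13)/(k**5 + 21*k**4 + 175*k**3 + 723*k**2 + 1480*k + 1200)
(s_(k+1) − s_k) − t_k = 24*(2*k**2 + 13*k + 19)/(k**7 + 24*k**6 + 240*k**5 + 1290*k**4 + 3999*k**3 + 7086*k**2 + 6560*k + 2400)

Invalid: residual \frac{24 \left(2 k^{2} + 13 k + 19\right)}{k^{7} + 24 k^{6} + 240 k^{5} + 1290 k^{4} + 3999 k^{3} + 7086 k^{2} + 6560 k + 2400} ≠ 0.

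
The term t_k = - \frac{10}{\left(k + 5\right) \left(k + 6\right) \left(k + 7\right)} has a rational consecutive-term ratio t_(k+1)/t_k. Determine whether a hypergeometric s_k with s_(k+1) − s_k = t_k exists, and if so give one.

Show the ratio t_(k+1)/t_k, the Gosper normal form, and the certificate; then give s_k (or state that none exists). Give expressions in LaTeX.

Compute t_(k+1)/t_k: get (k + 5)/(k + 8).
A = k + 5, B = k + 8, C = 1.
Key eq: (k + 5)·f(k+1) = (k + 7)·f(k) + (1).
deg f ≤ 2 (via 1,1,0).
Solve for f: f(k) = k*(k + 11)/60 (degree 2 ≤ 2).
Then R = B(k−1)f/C = k*(k + 7)*(k + 11)/60, so s_k = R(k)·t_k = k*(-k - 11)/(6*(k + 5)*(k + 6)).
Verify: -10/(k**3 + 18*k**2 + 107*k + 210) matches t_k.

s_k = \frac{k \left(- k - 11\right)}{6 \left(k + 5\right) \left(k + 6\right)}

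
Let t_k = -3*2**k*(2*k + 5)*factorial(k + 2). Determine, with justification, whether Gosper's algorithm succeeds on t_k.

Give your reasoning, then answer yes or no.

t_(k+1)/t_k = 2*(k + 3)*(2*k + 7)/(2*k + 5).
Normal form (A,B,C) = (2*k + 6, 1, k + 5/2).
Need (2*k + 6)·f(k+1) − (1)·f(k) = k + 5/2.
Bound: deg f ≤ 0.
Solving with deg f ≤ 0: f(k) = 1/2.
Get s_k = R·t_k = -3*2**k*factorial(k + 2) with R(k) = B(k−1)f(k)/C(k) = 1/(2*k + 5).
Δs = -3*2**k*(2*k + 5)*factorial(k + 2), as required.

Yes. s_k = -3*2**k*factorial(k + 2).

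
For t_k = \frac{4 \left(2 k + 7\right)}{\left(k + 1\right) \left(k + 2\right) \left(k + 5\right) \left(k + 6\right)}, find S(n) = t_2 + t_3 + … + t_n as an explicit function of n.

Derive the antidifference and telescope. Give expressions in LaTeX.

S(n) = \frac{4 \left(n^{2} + 8 n - 9\right)}{21 \left(n^{2} + 8 n + 12\right)}

t_(k+1)/t_k = (k + 1)*(k + 5)*(2*k + 9)/((k + 3)*(k + 7)*(2*k + 7)).
Normal form (A,B,C) = (k + 1, k + 7, k**3 + 21*k**2/2 + 73*k/2 + 42).
Need (k + 1)·f(k+1) − (k + 6)·f(k) = k**3 + 21*k**2/2 + 73*k/2 + 42.
Bound: deg f ≤ 5.
Solving with deg f ≤ 5: f(k) = k*(k + 2)*(k + 3)*(k + 4)*(k + 6)/10.
Certificate R = B(k−1)f/C = k*(k + 2)*(k + 6)**2/(5*(2*k + 7)) gives s_k = 4*k*(k + 6)/(5*(k**2 + 6*k + 5)).
Check: Δs_k = 4*(2*k + 7)/(k**4 + 14*k**3 + 65*k**2 + 112*k + 60). ✓
Telescope: S(n) = s_(n+1) − s_(2) = 4*(n**2 + 8*n + 7)/(5*(n**2 + 8*n + 12)) − (64/105) = 4*(n**2 + 8*n - 9)/(21*(n**2 + 8*n + 12)).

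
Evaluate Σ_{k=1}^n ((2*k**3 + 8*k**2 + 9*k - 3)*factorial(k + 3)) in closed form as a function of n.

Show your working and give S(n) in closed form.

S(n) = 2*n**2*factorial(n + 4) + 2*n*factorial(n + 4) - factorial(n + 4) + 24

t_(k+1)/t_k = (2*k**4 + 22*k**3 + 87*k**2 + 140*k + 64)/(2*k**3 + 8*k**2 + 9*k - 3).
Normal form (A,B,C) = (k + 4, 1, k**3 + 4*k**2 + 9*k/2 - 3/2).
f must satisfy (k + 4)·f(k+1) − (1)·f(k) = k**3 + 4*k**2 + 9*k/2 - 3/2.
From deg A=1, deg B=0, deg C=3: d=2.
Match coefficients ⇒ f(k) = (2*k**2 - 2*k - 1)/2.
R(k) = B(k−1)·f(k)/C(k) = (2*k**2 - 2*k - 1)/(2*k**3 + 8*k**2 + 9*k - 3); s_k = R·t_k = (2*k**2 - 2*k - 1)*factorial(k + 3).
Verify: (2*k**3 + 8*k**2 + 9*k - 3)*factorial(k + 3) matches t_k.
s_(n+1) = (2*n**2 + 2*n - 1)*factorial(n + 4) and s_(1) = -24, so S(n) = 2*n**2*factorial(n + 4) + 2*n*factorial(n + 4) - factorial(n + 4) + 24.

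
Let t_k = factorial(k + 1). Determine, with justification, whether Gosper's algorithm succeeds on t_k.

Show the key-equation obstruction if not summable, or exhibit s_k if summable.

Step 1: r(k) = k + 2.
Take A(k)=k + 2, B(k)=1, C(k)=1.
Solve (k + 2)·f(k+1) − (1)·f(k) = 1.
Degrees (1,0,0) ⇒ d ≤ -1.
Negative degree bound (-1): no f exists, t_k not Gosper-summable.

No — negative degree bound, so no certificate f.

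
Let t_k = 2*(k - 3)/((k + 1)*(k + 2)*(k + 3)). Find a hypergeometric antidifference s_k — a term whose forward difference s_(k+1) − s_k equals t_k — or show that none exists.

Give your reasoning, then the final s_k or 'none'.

s_k = k*(-k - 5)/((k + 1)*(k + 2))

r(k) = (k - 2)*(k + 1)/((k - 3)*(k + 4)) after simplifying.
Factor: A=k + 1; B=k + 4; C=k - 3.
Need (k + 1)·f(k+1) − (k + 3)·f(k) = k - 3.
Degrees (1,1,1) ⇒ d ≤ 2.
Solving with deg f ≤ 2: f(k) = -k*(k + 5)/2.
Certificate R = B(k−1)f/C = -k*(k + 3)*(k + 5)/(2*(k - 3)) gives s_k = k*(-k - 5)/((k + 1)*(k + 2)).
Verify: 2*(k - 3)/(k**3 + 6*k**2 + 11*k + 6) matches t_k.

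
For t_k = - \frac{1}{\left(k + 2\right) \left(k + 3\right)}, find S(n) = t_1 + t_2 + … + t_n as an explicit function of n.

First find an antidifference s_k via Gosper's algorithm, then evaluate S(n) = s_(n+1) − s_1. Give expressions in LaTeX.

S(n) = - \frac{n}{3 n + 9}

Step 1: r(k) = (k + 2)/(k + 4).
Gosper form: A/B · C(k+1)/C(k) with A=k + 2, B=k + 4, C=1.
Solve (k + 2)·f(k+1) − (k + 3)·f(k) = 1.
Degrees (1,1,0) ⇒ d ≤ 1.
Coefficient equations give f(k) = k/2.
Then R = B(k−1)f/C = k*(k + 3)/2, so s_k = R(k)·t_k = -k/(2*k + 4).
Δs = -1/(k**2 + 5*k + 6), as required.
Evaluate: s_(n+1) = (-n - 1)/(2*(n + 3)); subtract s_(1) = -1/6 ⇒ S(n) = -n/(3*n + 9).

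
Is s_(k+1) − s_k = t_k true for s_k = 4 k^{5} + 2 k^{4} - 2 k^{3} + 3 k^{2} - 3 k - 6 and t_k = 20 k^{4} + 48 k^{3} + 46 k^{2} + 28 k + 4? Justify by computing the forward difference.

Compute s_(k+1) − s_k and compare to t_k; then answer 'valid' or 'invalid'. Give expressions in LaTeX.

s_(k+1) = 4*k**5 + 22*k**4 + 46*k**3 + 49*k**2 + 25*k - 2
s_(k+1) − s_k = 20*k**4 + 48*k**3 + 46*k**2 + 28*k + 4
(s_(k+1) − s_k) − t_k = 0

valid (s_(k+1) − s_k reduces to t_k)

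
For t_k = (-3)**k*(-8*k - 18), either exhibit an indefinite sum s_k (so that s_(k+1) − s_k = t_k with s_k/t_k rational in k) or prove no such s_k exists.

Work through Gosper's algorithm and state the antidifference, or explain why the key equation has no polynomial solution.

Step 1: r(k) = 3*(-4*k - 13)/(4*k + 9).
Take A(k)=-3, B(k)=1, C(k)=k + 9/4.
Need (-3)·f(k+1) − (1)·f(k) = k + 9/4.
Degrees (0,0,1) ⇒ d ≤ 1.
A polynomial solution: f(k) = -(2*k + 3)/8.
R(k) = B(k−1)·f(k)/C(k) = -(2*k + 3)/(2*(4*k + 9)); s_k = R·t_k = (-3)**k*(2*k + 3).
Verify: (-3)**k*(-8*k - 18) matches t_k.

s_k = (-3)**k*(2*k + 3)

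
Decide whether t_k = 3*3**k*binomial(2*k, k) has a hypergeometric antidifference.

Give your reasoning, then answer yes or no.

Compute t_(k+1)/t_k: get 6*(2*k + 1)/(k + 1).
Gosper form: A/B · C(k+1)/C(k) with A=12*k + 6, B=k + 1, C=1.
Set up (12*k + 6)·f(k+1) − (k)·f(k) − (1) = 0.
From deg A=1, deg B=1, deg C=0: d=-1.
d = -1 < 0 ⇒ no nonzero polynomial f; not summable.

No — key equation has no polynomial f.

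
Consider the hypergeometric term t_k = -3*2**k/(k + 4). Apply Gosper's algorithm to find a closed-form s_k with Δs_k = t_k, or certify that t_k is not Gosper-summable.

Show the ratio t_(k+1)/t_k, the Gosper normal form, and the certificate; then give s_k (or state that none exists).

not Gosper-summable; s_k does not exist

r(k) = 2*(k + 4)/(k + 5) after simplifying.
Normal form (A,B,C) = (2*k + 8, k + 5, 1).
Set up (2*k + 8)·f(k+1) − (k + 4)·f(k) − (1) = 0.
d = -1 from the (1,1,0) case.
Negative degree bound (-1): no f exists, t_k not Gosper-summable.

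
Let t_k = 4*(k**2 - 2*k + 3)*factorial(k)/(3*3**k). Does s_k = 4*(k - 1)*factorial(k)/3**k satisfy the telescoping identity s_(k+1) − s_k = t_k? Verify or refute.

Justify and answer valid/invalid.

s_(k+1) = 4*k*factorial(k + 1)/(3*3**k)
s_(k+1) − s_k = 4*(k**2 - 2*k + 3)*factorial(k)/(3*3**k)
(s_(k+1) − s_k) − t_k = 0

valid (s_(k+1) − s_k reduces to t_k)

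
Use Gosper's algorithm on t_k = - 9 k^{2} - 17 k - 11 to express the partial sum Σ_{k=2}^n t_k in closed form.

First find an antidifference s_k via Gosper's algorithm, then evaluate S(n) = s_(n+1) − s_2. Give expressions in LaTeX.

t_(k+1)/t_k = (9*k**2 + 35*k + 37)/(9*k**2 + 17*k + 11).
Gosper form: A/B · C(k+1)/C(k) with A=1, B=1, C=k**2 + 17*k/9 + 11/9.
Solve (1)·f(k+1) − (1)·f(k) = k**2 + 17*k/9 + 11/9.
Degrees (0,0,2) ⇒ d ≤ 3.
Match coefficients ⇒ f(k) = k*(3*k**2 + 4*k + 4)/9.
So s_k = (B(k−1)f/C)·t_k = (k*(3*k**2 + 4*k + 4)/(9*k**2 + 17*k + 11))·t_k = k*(-3*k**2 - 4*k - 4).
Check: Δs_k = -9*k**2 - 17*k - 11. ✓
s_(n+1) = -3*n**3 - 13*n**2 - 21*n - 11 and s_(2) = -48, so S(n) = -3*n**3 - 13*n**2 - 21*n + 37.

S(n) = - 3 n^{3} - 13 n^{2} - 21 n + 37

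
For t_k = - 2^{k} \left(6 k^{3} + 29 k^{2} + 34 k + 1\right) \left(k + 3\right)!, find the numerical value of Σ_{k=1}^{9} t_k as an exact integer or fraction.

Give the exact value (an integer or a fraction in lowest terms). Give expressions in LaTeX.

r(k) = 2*(6*k**4 + 71*k**3 + 298*k**2 + 510*k + 280)/(6*k**3 + 29*k**2 + 34*k + 1) after simplifying.
So A=2*k + 8 and B=1, with C=k**3 + 29*k**2/6 + 17*k/3 + 1/6.
Need (2*k + 8)·f(k+1) − (1)·f(k) = k**3 + 29*k**2/6 + 17*k/3 + 1/6.
From deg A=1, deg B=0, deg C=3: d=2.
Coefficient equations give f(k) = (k - 1)*(3*k + 1)/6.
So s_k = (B(k−1)f/C)·t_k = ((k - 1)*(3*k + 1)/(6*k**3 + 29*k**2 + 34*k + 1))·t_k = -2**k*(k - 1)*(3*k + 1)*factorial(k + 3).
s_(k+1) − s_k = -2**k*(6*k**3 + 29*k**2 + 34*k + 1)*factorial(k + 3) = t_k.
Evaluate s at k=10 and k=1: -1779034934476800 and 0; difference -1779034934476800.

Σ = -1779034934476800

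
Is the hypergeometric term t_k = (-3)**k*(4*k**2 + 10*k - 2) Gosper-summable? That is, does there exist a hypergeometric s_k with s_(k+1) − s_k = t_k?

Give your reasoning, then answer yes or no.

r(k) = 3*(-2*k**2 - 9*k - 6)/(2*k**2 + 5*k - 1) after simplifying.
Normal form (A,B,C) = (-3, 1, k**2 + 5*k/2 - 1/2).
f must satisfy (-3)·f(k+1) − (1)·f(k) = k**2 + 5*k/2 - 1/2.
Bound: deg f ≤ 2.
Match coefficients ⇒ f(k) = -(k - 1)*(k + 2)/4.
So s_k = (B(k−1)f/C)·t_k = (-(k - 1)*(k + 2)/(2*(2*k**2 + 5*k - 1)))·t_k = (-3)**k*(-k**2 - k + 2).
Δs = (-3)**k*(4*k**2 + 10*k - 2), as required.

Yes. s_k = (-3)**k*(-k**2 - k + 2).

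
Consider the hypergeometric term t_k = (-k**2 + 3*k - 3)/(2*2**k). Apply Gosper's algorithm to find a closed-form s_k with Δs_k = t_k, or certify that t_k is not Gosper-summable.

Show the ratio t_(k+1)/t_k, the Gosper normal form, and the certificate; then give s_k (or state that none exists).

Step 1: r(k) = (k**2 - k + 1)/(2*(k**2 - 3*k + 3)).
So A=1/2 and B=1, with C=k**2 - 3*k + 3.
Set up (1/2)·f(k+1) − (1)·f(k) − (k**2 - 3*k + 3) = 0.
d = 2 from the (0,0,2) case.
Match coefficients ⇒ f(k) = -2*(k**2 - k + 3).
So s_k = (B(k−1)f/C)·t_k = (-2*(k**2 - k + 3)/(k**2 - 3*k + 3))·t_k = (k**2 - k + 3)/2**k.
Check: Δs_k = (-k**2 + 3*k - 3)/(2*2**k). ✓

s_k = (k**2 - k + 3)/2**k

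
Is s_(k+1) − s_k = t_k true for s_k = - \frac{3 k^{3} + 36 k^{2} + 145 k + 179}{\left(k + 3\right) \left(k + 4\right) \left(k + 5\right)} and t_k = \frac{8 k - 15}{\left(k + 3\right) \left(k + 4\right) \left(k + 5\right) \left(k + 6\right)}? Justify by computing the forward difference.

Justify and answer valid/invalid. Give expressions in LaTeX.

s_(k+1) = (-145*k - 3*(k + 1)**3 - 36*(k + 1)**2 - 324)/((k + 4)*(k + 5)*(k + 6))
s_(k+1) − s_k = (8*k - 15)/(k**4 + 18*k**3 + 119*k**2 + 342*k + 360)
(s_(k+1) − s_k) − t_k = 0

valid; difference matches t_k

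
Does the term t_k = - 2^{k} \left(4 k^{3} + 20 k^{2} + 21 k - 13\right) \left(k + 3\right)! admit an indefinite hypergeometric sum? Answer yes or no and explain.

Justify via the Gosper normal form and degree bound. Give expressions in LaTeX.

Step 1: r(k) = 2*(4*k**4 + 48*k**3 + 201*k**2 + 324*k + 128)/(4*k**3 + 20*k**2 + 21*k - 13).
So A=2*k + 8 and B=1, with C=k**3 + 5*k**2 + 21*k/4 - 13/4.
Need (2*k + 8)·f(k+1) − (1)·f(k) = k**3 + 5*k**2 + 21*k/4 - 13/4.
d = 2 from the (1,0,3) case.
Coefficient equations give f(k) = (k + 1)*(2*k - 3)/4.
R(k) = B(k−1)·f(k)/C(k) = (k + 1)*(2*k - 3)/(4*k**3 + 20*k**2 + 21*k - 13); s_k = R·t_k = -2**k*(k + 1)*(2*k - 3)*factorial(k + 3).
Δs = -2**k*(4*k**3 + 20*k**2 + 21*k - 13)*factorial(k + 3), as required.

Yes. s_k = - 2^{k} \left(k + 1\right) \left(2 k - 3\right) \left(k + 3\right)!.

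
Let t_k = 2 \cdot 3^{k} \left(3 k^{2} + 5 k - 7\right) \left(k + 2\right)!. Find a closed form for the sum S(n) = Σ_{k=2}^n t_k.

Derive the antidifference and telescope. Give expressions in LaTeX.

The ratio is 3*(3*k**3 + 20*k**2 + 34*k + 3)/(3*k**2 + 5*k - 7).
So A=3*k + 9 and B=1, with C=k**2 + 5*k/3 - 7/3.
f must satisfy (3*k + 9)·f(k+1) − (1)·f(k) = k**2 + 5*k/3 - 7/3.
From deg A=1, deg B=0, deg C=2: d=1.
Coefficient equations give f(k) = (k - 2)/3.
R(k) = B(k−1)·f(k)/C(k) = (k - 2)/(3*k**2 + 5*k - 7); s_k = R·t_k = 2*3**k*(k - 2)*factorial(k + 2).
Verify: 2*3**k*(3*k**2 + 5*k - 7)*factorial(k + 2) matches t_k.
s_(n+1) = 6*3**n*(n - 1)*factorial(n + 3) and s_(2) = 0, so S(n) = 6*3**n*(n - 1)*factorial(n + 3).

S(n) = 6 \cdot 3^{n} \left(n - 1\right) \left(n + 3\right)!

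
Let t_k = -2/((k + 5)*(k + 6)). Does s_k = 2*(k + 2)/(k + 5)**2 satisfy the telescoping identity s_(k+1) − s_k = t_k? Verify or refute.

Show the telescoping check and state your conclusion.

s_(k+1) = 2*(k + 3)/(k + 6)**2
s_(k+1) − s_k = 2*(-k**2 - 5*k + 3)/(k**4 + 22*k**3 + 181*k**2 + 660*k + 900)
(s_(k+1) − s_k) − t_k = 6*(2*k + 11)/(k**4 + 22*k**3 + 181*k**2 + 660*k + 900)

Invalid: residual 6*(2*k + 11)/(k**4 + 22*k**3 + 181*k**2 + 660*k + 900) ≠ 0.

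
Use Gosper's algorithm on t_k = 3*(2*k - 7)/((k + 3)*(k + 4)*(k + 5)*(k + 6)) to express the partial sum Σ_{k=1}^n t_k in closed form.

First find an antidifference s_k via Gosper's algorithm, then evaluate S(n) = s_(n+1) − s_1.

S(n) = n*(-n**2 - 15*n - 434)/(120*(n**3 + 15*n**2 + 74*n + 120))

Compute t_(k+1)/t_k: get (k + 3)*(2*k - 5)/((k + 7)*(2*k - 7)).
Factor: A=k + 3; B=k + 7; C=k - 7/2.
Set up (k + 3)·f(k+1) − (k + 6)·f(k) − (k - 7/2) = 0.
From deg A=1, deg B=1, deg C=1: d=3.
A polynomial solution: f(k) = -k*(k**2 + 12*k + 92)/90.
So s_k = (B(k−1)f/C)·t_k = (-k*(k + 6)*(k**2 + 12*k + 92)/(45*(2*k - 7)))·t_k = k*(-k**2 - 12*k - 92)/(15*(k + 3)*(k + 4)*(k + 5)).
Δs = 3*(2*k - 7)/(k**4 + 18*k**3 + 119*k**2 + 342*k + 360), as required.
Evaluate: s_(n+1) = (-n**3 - 15*n**2 - 119*n - 105)/(15*(n**3 + 15*n**2 + 74*n + 120)); subtract s_(1) = -7/120 ⇒ S(n) = n*(-n**2 - 15*n - 434)/(120*(n**3 + 15*n**2 + 74*n + 120)).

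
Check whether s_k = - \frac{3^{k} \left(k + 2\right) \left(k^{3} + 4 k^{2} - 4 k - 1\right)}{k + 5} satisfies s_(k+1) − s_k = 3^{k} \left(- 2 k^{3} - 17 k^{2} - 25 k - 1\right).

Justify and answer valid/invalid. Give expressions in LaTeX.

s_(k+1) = 3**(k + 1)*k*(-k**3 - 10*k**2 - 28*k - 21)/(k + 6)
s_(k+1) − s_k = 3**k*(-2*k**5 - 33*k**4 - 194*k**3 - 468*k**2 - 371*k - 12)/(k**2 + 11*k + 30)
(s_(k+1) − s_k) − t_k = 6*3**k*(k**4 + 13*k**3 + 53*k**2 + 65*k + 3)/(k**2 + 11*k + 30)

Invalid: residual \frac{6 \cdot 3^{k} \left(k^{4} + 13 k^{3} + 53 k^{2} + 65 k + 3\right)}{k^{2} + 11 k + 30} ≠ 0.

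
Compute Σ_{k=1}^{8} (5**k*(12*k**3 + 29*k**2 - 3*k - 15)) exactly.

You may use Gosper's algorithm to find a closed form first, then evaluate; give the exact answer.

Σ = 3603515640

t_(k+1)/t_k = 5*(12*k**3 + 65*k**2 + 91*k + 23)/(12*k**3 + 29*k**2 - 3*k - 15).
Normal form (A,B,C) = (5, 1, k**3 + 29*k**2/12 - k/4 - 5/4).
Key eq: (5)·f(k+1) = (1)·f(k) + (k**3 + 29*k**2/12 - k/4 - 5/4).
Degrees (0,0,3) ⇒ d ≤ 3.
A polynomial solution: f(k) = k*(3*k**2 - 4*k - 2)/12.
Certificate R = B(k−1)f/C = k*(3*k**2 - 4*k - 2)/(12*k**3 + 29*k**2 - 3*k - 15) gives s_k = 5**k*k*(3*k**2 - 4*k - 2).
Δs = 5**k*(12*k**3 + 29*k**2 - 3*k - 15), as required.
Sum = s_(9) − s_(1); s_(9) = 3603515625, s_(1) = -15 ⇒ 3603515640.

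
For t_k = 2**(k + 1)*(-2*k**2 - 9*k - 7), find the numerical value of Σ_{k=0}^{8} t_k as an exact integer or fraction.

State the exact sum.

Ratio r(k) = 2*(2*k**2 + 13*k + 18)/(2*k**2 + 9*k + 7).
Factor: A=2; B=1; C=k**2 + 9*k/2 + 7/2.
f must satisfy (2)·f(k+1) − (1)·f(k) = k**2 + 9*k/2 + 7/2.
From deg A=0, deg B=0, deg C=2: d=2.
Match coefficients ⇒ f(k) = (2*k**2 + k + 1)/2.
R(k) = B(k−1)·f(k)/C(k) = (2*k**2 + k + 1)/((k + 1)*(2*k + 7)); s_k = R·t_k = 2**(k + 1)*(-2*k**2 - k - 1).
Δs = 2**(k + 1)*(-2*k**2 - 9*k - 7), as required.
Sum = s_(9) − s_(0); s_(9) = -176128, s_(0) = -2 ⇒ -176126.

Σ = -176126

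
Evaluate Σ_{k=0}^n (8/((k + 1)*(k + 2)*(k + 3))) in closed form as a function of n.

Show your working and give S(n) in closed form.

S(n) = 2*(n**2 + 5*n + 4)/(n**2 + 5*n + 6)

t_(k+1)/t_k = (k + 1)/(k + 4).
Take A(k)=k + 1, B(k)=k + 4, C(k)=1.
Set up (k + 1)·f(k+1) − (k + 3)·f(k) − (1) = 0.
d = 2 from the (1,1,0) case.
Match coefficients ⇒ f(k) = k*(k + 3)/4.
Get s_k = R·t_k = 2*k*(k + 3)/((k + 1)*(k + 2)) with R(k) = B(k−1)f(k)/C(k) = k*(k + 3)**2/4.
Verify: 8/(k**3 + 6*k**2 + 11*k + 6) matches t_k.
Telescope: S(n) = s_(n+1) − s_(0) = 2*(n**2 + 5*n + 4)/(n**2 + 5*n + 6) − (0) = 2*(n**2 + 5*n + 4)/(n**2 + 5*n + 6).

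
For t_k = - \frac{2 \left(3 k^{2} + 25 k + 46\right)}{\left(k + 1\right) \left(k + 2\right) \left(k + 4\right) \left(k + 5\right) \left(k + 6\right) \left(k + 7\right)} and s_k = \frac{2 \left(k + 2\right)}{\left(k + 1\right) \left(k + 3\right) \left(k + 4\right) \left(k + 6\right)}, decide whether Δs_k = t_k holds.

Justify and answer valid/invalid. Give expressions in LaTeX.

s_(k+1) = 2*(k + 3)/((k + 2)*(k + 4)*(k + 5)*(k + 7))
s_(k+1) − s_k = 2*(-3*k**3 - 30*k**2 - 89*k - 86)/(k**7 + 28*k**6 + 322*k**5 + 1960*k**4 + 6769*k**3 + 13132*k**2 + 13068*k + 5040)
(s_(k+1) − s_k) − t_k = 8*(k**2 + 8*k + 13)/(k**7 + 28*k**6 + 322*k**5 + 1960*k**4 + 6769*k**3 + 13132*k**2 + 13068*k + 5040)

Invalid: residual \frac{8 \left(k^{2} + 8 k + 13\right)}{k^{7} + 28 k^{6} + 322 k^{5} + 1960 k^{4} + 6769 k^{3} + 13132 k^{2} + 13068 k + 5040} ≠ 0.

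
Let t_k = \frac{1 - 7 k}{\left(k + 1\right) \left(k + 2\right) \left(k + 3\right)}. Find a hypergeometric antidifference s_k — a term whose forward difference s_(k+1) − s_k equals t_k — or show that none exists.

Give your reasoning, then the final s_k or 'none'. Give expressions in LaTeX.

s_k = \frac{k \left(5 - 3 k\right)}{2 \left(k + 1\right) \left(k + 2\right)}

Compute t_(k+1)/t_k: get (k + 1)*(7*k + 6)/((k + 4)*(7*k - 1)).
A = k + 1, B = k + 4, C = k - 1/7.
Solve (k + 1)·f(k+1) − (k + 3)·f(k) = k - 1/7.
From deg A=1, deg B=1, deg C=1: d=2.
Solving with deg f ≤ 2: f(k) = k*(3*k - 5)/14.
Get s_k = R·t_k = k*(5 - 3*k)/(2*(k + 1)*(k + 2)) with R(k) = B(k−1)f(k)/C(k) = k*(k + 3)*(3*k - 5)/(2*(7*k - 1)).
Δs = (1 - 7*k)/(k**3 + 6*k**2 + 11*k + 6), as required.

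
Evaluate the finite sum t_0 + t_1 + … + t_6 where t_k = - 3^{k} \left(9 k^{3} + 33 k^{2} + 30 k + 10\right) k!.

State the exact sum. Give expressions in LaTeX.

Ratio r(k) = 3*(9*k**4 + 69*k**3 + 183*k**2 + 205*k + 82)/(9*k**3 + 33*k**2 + 30*k + 10).
Factor: A=3*k + 3; B=1; C=k**3 + 11*k**2/3 + 10*k/3 + 10/9.
Key eq: (3*k + 3)·f(k+1) = (1)·f(k) + (k**3 + 11*k**2/3 + 10*k/3 + 10/9).
deg f ≤ 2 (via 1,0,3).
Coefficient equations give f(k) = (3*k**2 + 3*k - 4)/9.
R(k) = B(k−1)·f(k)/C(k) = (3*k**2 + 3*k - 4)/(9*k**3 + 33*k**2 + 30*k + 10); s_k = R·t_k = -3**k*(3*k**2 + 3*k - 4)*factorial(k).
s_(k+1) − s_k = -3**k*(9*k**3 + 33*k**2 + 30*k + 10)*factorial(k) = t_k.
Telescoping: Σ = s_(7) − s_(0) = -1807686720 − (4) = -1807686724.

Σ = -1807686724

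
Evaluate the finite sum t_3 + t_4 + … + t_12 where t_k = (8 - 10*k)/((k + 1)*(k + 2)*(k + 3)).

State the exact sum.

Σ = -389/420

Step 1: r(k) = (k + 1)*(5*k + 1)/((k + 4)*(5*k - 4)).
Gosper form: A/B · C(k+1)/C(k) with A=k + 1, B=k + 4, C=k - 4/5.
Key eq: (k + 1)·f(k+1) = (k + 3)·f(k) + (k - 4/5).
Bound: deg f ≤ 2.
Coefficient equations give f(k) = k*(k - 17)/20.
Certificate R = B(k−1)f/C = k*(k - 17)*(k + 3)/(4*(5*k - 4)) gives s_k = -k*(k - 17)/(2*(k + 1)*(k + 2)).
Check: Δs_k = 2*(4 - 5*k)/(k**3 + 6*k**2 + 11*k + 6). ✓
Evaluate s at k=13 and k=3: 13/105 and 21/20; difference -389/420.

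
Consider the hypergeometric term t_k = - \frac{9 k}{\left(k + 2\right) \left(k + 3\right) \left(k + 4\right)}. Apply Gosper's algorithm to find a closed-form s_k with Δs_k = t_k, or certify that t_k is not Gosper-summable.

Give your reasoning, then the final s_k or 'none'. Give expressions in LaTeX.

Step 1: r(k) = (k + 1)*(k + 2)/(k*(k + 5)).
So A=k + 2 and B=k + 5, with C=k.
Need (k + 2)·f(k+1) − (k + 4)·f(k) = k.
Degrees (1,1,1) ⇒ d ≤ 2.
Coefficient equations give f(k) = k*(k - 1)/6.
Certificate R = B(k−1)f/C = (k - 1)*(k + 4)/6 gives s_k = 3*k*(1 - k)/(2*(k + 2)*(k + 3)).
s_(k+1) − s_k = -9*k/(k**3 + 9*k**2 + 26*k + 24) = t_k.

s_k = \frac{3 k \left(1 - k\right)}{2 \left(k + 2\right) \left(k + 3\right)}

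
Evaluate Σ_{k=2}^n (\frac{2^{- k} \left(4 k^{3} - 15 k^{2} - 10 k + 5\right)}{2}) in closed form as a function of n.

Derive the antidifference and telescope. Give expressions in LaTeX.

S(n) = 2^{- n - 1} \left(7 \cdot 2^{n} - 4 n^{3} - 9 n^{2} - 2 n + 1\right)

Ratio r(k) = (4*k**3 - 3*k**2 - 28*k - 16)/(2*(4*k**3 - 15*k**2 - 10*k + 5)).
Factor: A=1/2; B=1; C=k**3 - 15*k**2/4 - 5*k/2 + 5/4.
Key eq: (1/2)·f(k+1) = (1)·f(k) + (k**3 - 15*k**2/4 - 5*k/2 + 5/4).
From deg A=0, deg B=0, deg C=3: d=3.
A polynomial solution: f(k) = -(4*k**3 - 3*k**2 - 4*k + 2)/2.
Get s_k = R·t_k = (-4*k**3 + 3*k**2 + 4*k - 2)/2**k with R(k) = B(k−1)f(k)/C(k) = -2*(4*k**3 - 3*k**2 - 4*k + 2)/(4*k**3 - 15*k**2 - 10*k + 5).
Δs = (4*k**3 - 15*k**2 - 10*k + 5)/(2*2**k), as required.
s_(n+1) = 2**(-n - 1)*(-4*n**3 - 9*n**2 - 2*n + 1) and s_(2) = -7/2, so S(n) = 2**(-n - 1)*(7*2**n - 4*n**3 - 9*n**2 - 2*n + 1).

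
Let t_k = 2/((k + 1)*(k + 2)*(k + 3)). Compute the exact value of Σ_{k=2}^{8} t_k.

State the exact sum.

Σ = 49/660

t_(k+1)/t_k = (k + 1)/(k + 4).
Gosper form: A/B · C(k+1)/C(k) with A=k + 1, B=k + 4, C=1.
Need (k + 1)·f(k+1) − (k + 3)·f(k) = 1.
Degrees (1,1,0) ⇒ d ≤ 2.
Match coefficients ⇒ f(k) = k*(k + 3)/4.
Then R = B(k−1)f/C = k*(k + 3)**2/4, so s_k = R(k)·t_k = k*(k + 3)/(2*(k + 1)*(k + 2)).
Check: Δs_k = 2/(k**3 + 6*k**2 + 11*k + 6). ✓
Evaluate s at k=9 and k=2: 27/55 and 5/12; difference 49/660.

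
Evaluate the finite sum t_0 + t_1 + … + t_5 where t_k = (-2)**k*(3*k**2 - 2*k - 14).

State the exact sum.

The ratio is 2*(-3*k**2 - 4*k + 13)/(3*k**2 - 2*k - 14).
A = -2, B = 1, C = k**2 - 2*k/3 - 14/3.
f must satisfy (-2)·f(k+1) − (1)·f(k) = k**2 - 2*k/3 - 14/3.
From deg A=0, deg B=0, deg C=2: d=2.
Match coefficients ⇒ f(k) = -(k**2 - 2*k - 4)/3.
Get s_k = R·t_k = (-2)**k*(-k**2 + 2*k + 4) with R(k) = B(k−1)f(k)/C(k) = -(k**2 - 2*k - 4)/(3*k**2 - 2*k - 14).
Δs = (-2)**k*(3*k**2 - 2*k - 14), as required.
Sum = s_(6) − s_(0); s_(6) = -1280, s_(0) = 4 ⇒ -1284.

Σ = -1284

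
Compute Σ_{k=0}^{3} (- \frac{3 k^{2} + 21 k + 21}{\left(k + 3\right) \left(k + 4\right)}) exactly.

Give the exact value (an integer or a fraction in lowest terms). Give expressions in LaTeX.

Σ = -64/7

Step 1: r(k) = (k + 3)*(7*k + (k + 1)**2 + 14)/((k + 5)*(k**2 + 7*k + 7)).
A = k + 3, B = k + 5, C = k**2 + 7*k + 7.
Key eq: (k + 3)·f(k+1) = (k + 4)·f(k) + (k**2 + 7*k + 7).
Degrees (1,1,2) ⇒ d ≤ 2.
Match coefficients ⇒ f(k) = k*(3*k + 4)/3.
Then R = B(k−1)f/C = k*(k + 4)*(3*k + 4)/(3*(k**2 + 7*k + 7)), so s_k = R(k)·t_k = -k*(3*k + 4)/(k + 3).
Check: Δs_k = 3*(-k**2 - 7*k - 7)/(k**2 + 7*k + 12). ✓
Σ_(k=0)^(3) t_k = s_(4) − s_(0) = -64/7 − (0) = -64/7.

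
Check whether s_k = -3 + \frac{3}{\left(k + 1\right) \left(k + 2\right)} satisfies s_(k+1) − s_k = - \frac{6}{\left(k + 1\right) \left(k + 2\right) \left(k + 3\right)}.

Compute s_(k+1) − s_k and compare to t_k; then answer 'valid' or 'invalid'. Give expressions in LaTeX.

valid; difference matches t_k

s_(k+1) = -3 + 3/((k + 2)*(k + 3))
s_(k+1) − s_k = -6/(k**3 + 6*k**2 + 11*k + 6)
(s_(k+1) − s_k) − t_k = 0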